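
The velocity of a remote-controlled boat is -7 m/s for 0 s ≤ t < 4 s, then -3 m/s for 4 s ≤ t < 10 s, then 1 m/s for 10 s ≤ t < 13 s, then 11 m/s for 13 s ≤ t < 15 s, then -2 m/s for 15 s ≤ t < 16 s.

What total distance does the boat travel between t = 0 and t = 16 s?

73 m

Distance (not displacement) is the total path length: add the absolute areas under v-t.
0–4 s: |-7| × 4 = 28 m
4–10 s: |-3| × 6 = 18 m
10–13 s: |1| × 3 = 3 m
13–15 s: |11| × 2 = 22 m
15–16 s: |-2| × 1 = 2 m
Total distance = 73 m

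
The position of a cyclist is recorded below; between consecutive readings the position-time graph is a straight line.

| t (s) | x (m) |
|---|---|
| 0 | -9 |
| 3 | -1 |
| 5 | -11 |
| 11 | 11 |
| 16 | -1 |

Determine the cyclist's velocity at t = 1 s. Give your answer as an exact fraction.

8/3 m/s

Velocity is the slope of the x-t graph on 0–3 s: (-1 − -9)/(3 − 0) = 8/3 m/s.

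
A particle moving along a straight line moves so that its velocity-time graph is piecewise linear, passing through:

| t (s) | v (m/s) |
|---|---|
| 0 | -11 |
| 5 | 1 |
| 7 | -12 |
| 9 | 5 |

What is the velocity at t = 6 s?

-5.5 m/s

On 5–7 s the graph is linear from 1 to -12 m/s: v(6) = 1 + (-12 − 1)·(6 − 5)/(7 − 5) = -5.5 m/s.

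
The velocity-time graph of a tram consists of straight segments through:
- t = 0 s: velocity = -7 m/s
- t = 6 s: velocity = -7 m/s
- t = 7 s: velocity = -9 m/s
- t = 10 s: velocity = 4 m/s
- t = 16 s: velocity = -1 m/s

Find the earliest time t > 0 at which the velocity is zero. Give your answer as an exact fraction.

t = 118/13 s

v changes sign on 7–10 s (from -9 to 4); the graph is linear there, so v = 0 at t = 7 + (9)·(10 − 7)/(4 − -9) = 118/13 s.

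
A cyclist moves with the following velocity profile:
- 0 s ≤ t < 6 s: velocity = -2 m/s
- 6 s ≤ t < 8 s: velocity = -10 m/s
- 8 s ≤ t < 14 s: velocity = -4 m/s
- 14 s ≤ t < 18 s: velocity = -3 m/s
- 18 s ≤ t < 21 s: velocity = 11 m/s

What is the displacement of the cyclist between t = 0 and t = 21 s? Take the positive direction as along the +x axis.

-35 m

Displacement is the signed area under the v-t curve.
0–6 s: -2 × 6 = -12 m
6–8 s: -10 × 2 = -20 m
8–14 s: -4 × 6 = -24 m
14–18 s: -3 × 4 = -12 m
18–21 s: 11 × 3 = 33 m
Net displacement = -35 m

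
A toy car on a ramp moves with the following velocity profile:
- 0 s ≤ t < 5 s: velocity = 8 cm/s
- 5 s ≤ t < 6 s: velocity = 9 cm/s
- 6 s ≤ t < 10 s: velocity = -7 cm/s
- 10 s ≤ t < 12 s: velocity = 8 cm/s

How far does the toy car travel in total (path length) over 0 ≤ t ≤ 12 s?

93 cm

Total distance travelled is ∫|v| dt — sum the magnitudes of each area piece.
0–5 s: |8| × 5 = 40 cm
5–6 s: |9| × 1 = 9 cm
6–10 s: |-7| × 4 = 28 cm
10–12 s: |8| × 2 = 16 cm
Total distance = 93 cm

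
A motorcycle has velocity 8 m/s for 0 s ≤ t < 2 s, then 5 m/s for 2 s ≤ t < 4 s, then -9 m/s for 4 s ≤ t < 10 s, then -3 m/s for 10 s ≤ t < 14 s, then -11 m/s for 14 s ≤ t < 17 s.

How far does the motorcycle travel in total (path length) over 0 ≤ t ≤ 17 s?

Distance (not displacement) is the total path length: add the absolute areas under v-t.
0–2 s: |8| × 2 = 16 m
2–4 s: |5| × 2 = 10 m
4–10 s: |-9| × 6 = 54 m
10–14 s: |-3| × 4 = 12 m
14–17 s: |-11| × 3 = 33 m
Total distance = 125 m

125 m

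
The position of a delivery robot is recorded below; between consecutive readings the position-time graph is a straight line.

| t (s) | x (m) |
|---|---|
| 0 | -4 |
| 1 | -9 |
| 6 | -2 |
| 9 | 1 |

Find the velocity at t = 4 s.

1.4 m/s

Velocity is the slope of the x-t graph on 1–6 s: (-2 − -9)/(6 − 1) = 1.4 m/s.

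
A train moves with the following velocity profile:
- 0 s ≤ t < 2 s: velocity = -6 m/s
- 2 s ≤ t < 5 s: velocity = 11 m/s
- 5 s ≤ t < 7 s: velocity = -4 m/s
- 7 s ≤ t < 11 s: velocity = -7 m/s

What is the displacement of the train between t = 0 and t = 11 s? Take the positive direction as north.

Displacement is the signed area under the v-t curve.
0–2 s: -6 × 2 = -12 m
2–5 s: 11 × 3 = 33 m
5–7 s: -4 × 2 = -8 m
7–11 s: -7 × 4 = -28 m
Net displacement = -15 m

-15 m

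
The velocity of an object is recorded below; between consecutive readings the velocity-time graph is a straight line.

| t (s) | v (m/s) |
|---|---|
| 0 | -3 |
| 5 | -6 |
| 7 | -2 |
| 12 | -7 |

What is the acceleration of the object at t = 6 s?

2 m/s²

Acceleration is the slope of the v-t graph on 5–7 s: (-2 − -6)/(7 − 5) = 2 m/s².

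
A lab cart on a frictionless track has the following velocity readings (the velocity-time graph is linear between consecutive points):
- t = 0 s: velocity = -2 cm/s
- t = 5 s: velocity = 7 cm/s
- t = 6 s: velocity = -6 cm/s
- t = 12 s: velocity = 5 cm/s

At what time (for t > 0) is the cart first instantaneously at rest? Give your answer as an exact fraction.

t = 10/9 s

v changes sign on 0–5 s (from -2 to 7); the graph is linear there, so v = 0 at t = 0 + (2)·(5 − 0)/(7 − -2) = 10/9 s.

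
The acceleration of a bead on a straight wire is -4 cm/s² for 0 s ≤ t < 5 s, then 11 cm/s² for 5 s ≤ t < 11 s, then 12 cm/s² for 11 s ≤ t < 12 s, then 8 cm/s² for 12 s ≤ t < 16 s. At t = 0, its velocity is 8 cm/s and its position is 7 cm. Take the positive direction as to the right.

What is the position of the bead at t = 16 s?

511 cm

On each constant-a segment, Δv = aΔt and Δx = v₀Δt + ½aΔt²; chain segment to segment.
0–5 s: v starts 8 cm/s; Δx = 8·5 + ½·-4·5² = -10 cm; v ends -12 cm/s.
5–11 s: v starts -12 cm/s; Δx = -12·6 + ½·11·6² = 126 cm; v ends 54 cm/s.
11–12 s: v starts 54 cm/s; Δx = 54·1 + ½·12·1² = 60 cm; v ends 66 cm/s.
12–16 s: v starts 66 cm/s; Δx = 66·4 + ½·8·4² = 328 cm; v ends 98 cm/s.
x(16) = 7 + Σ Δx = 511 cm.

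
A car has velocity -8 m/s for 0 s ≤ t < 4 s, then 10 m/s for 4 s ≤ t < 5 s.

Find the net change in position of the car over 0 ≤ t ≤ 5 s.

-22 m

Net displacement equals the area under the velocity-time graph (areas below the axis count negative).
0–4 s: -8 × 4 = -32 m
4–5 s: 10 × 1 = 10 m
Net displacement = -22 m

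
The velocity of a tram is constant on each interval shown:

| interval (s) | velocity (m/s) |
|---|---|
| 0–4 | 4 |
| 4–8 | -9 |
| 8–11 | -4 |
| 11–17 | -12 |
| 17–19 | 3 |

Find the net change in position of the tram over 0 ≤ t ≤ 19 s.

Displacement is the signed area under the v-t curve.
0–4 s: 4 × 4 = 16 m
4–8 s: -9 × 4 = -36 m
8–11 s: -4 × 3 = -12 m
11–17 s: -12 × 6 = -72 m
17–19 s: 3 × 2 = 6 m
Net displacement = -98 m

-98 m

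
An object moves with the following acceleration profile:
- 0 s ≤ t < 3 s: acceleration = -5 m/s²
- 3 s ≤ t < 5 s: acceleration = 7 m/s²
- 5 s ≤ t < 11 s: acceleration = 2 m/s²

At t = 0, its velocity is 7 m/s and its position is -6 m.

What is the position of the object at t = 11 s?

62.5 m

On each constant-a segment, Δv = aΔt and Δx = v₀Δt + ½aΔt²; chain segment to segment.
0–3 s: v starts 7 m/s; Δx = 7·3 + ½·-5·3² = -1.5 m; v ends -8 m/s.
3–5 s: v starts -8 m/s; Δx = -8·2 + ½·7·2² = -2 m; v ends 6 m/s.
5–11 s: v starts 6 m/s; Δx = 6·6 + ½·2·6² = 72 m; v ends 18 m/s.
x(11) = -6 + Σ Δx = 62.5 m.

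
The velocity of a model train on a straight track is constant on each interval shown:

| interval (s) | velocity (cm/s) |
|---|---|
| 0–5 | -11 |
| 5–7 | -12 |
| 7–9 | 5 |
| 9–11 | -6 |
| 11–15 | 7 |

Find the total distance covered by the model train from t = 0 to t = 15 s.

129 cm

Total distance travelled is ∫|v| dt — sum the magnitudes of each area piece.
0–5 s: |-11| × 5 = 55 cm
5–7 s: |-12| × 2 = 24 cm
7–9 s: |5| × 2 = 10 cm
9–11 s: |-6| × 2 = 12 cm
11–15 s: |7| × 4 = 28 cm
Total distance = 129 cm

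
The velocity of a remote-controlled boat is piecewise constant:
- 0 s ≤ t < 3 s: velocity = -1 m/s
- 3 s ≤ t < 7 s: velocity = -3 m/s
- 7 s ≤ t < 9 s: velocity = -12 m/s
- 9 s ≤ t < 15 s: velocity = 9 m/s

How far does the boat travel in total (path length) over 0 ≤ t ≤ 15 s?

Total distance travelled is ∫|v| dt — sum the magnitudes of each area piece.
0–3 s: |-1| × 3 = 3 m
3–7 s: |-3| × 4 = 12 m
7–9 s: |-12| × 2 = 24 m
9–15 s: |9| × 6 = 54 m
Total distance = 93 m

93 m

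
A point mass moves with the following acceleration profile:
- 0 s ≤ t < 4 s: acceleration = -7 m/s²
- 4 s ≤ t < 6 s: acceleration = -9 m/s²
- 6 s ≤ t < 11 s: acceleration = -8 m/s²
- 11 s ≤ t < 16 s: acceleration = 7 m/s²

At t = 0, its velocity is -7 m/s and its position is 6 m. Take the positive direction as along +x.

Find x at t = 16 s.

-908.5 m

On each constant-a segment, Δv = aΔt and Δx = v₀Δt + ½aΔt²; chain segment to segment.
0–4 s: v starts -7 m/s; Δx = -7·4 + ½·-7·4² = -84 m; v ends -35 m/s.
4–6 s: v starts -35 m/s; Δx = -35·2 + ½·-9·2² = -88 m; v ends -53 m/s.
6–11 s: v starts -53 m/s; Δx = -53·5 + ½·-8·5² = -365 m; v ends -93 m/s.
11–16 s: v starts -93 m/s; Δx = -93·5 + ½·7·5² = -377.5 m; v ends -58 m/s.
x(16) = 6 + Σ Δx = -908.5 m.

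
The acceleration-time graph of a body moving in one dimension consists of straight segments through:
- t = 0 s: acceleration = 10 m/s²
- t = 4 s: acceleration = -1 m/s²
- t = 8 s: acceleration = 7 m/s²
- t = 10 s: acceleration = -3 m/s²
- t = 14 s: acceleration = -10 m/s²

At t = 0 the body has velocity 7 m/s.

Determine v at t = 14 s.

15 m/s

Δv equals the area under the a-t graph; then v = v₀ + Δv.
0–4 s: ½(10 + -1)(4) = 18 m/s
4–8 s: ½(-1 + 7)(4) = 12 m/s
8–10 s: ½(7 + -3)(2) = 4 m/s
10–14 s: ½(-3 + -10)(4) = -26 m/s
Δv = 8 m/s, so v(14) = 7 + (8) = 15 m/s.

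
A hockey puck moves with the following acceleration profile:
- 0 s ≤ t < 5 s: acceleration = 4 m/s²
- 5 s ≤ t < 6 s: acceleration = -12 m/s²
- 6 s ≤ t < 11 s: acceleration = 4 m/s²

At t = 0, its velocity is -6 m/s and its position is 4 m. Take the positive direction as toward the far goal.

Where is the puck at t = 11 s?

On each constant-a segment, Δv = aΔt and Δx = v₀Δt + ½aΔt²; chain segment to segment.
0–5 s: v starts -6 m/s; Δx = -6·5 + ½·4·5² = 20 m; v ends 14 m/s.
5–6 s: v starts 14 m/s; Δx = 14·1 + ½·-12·1² = 8 m; v ends 2 m/s.
6–11 s: v starts 2 m/s; Δx = 2·5 + ½·4·5² = 60 m; v ends 22 m/s.
x(11) = 4 + Σ Δx = 92 m.

92 m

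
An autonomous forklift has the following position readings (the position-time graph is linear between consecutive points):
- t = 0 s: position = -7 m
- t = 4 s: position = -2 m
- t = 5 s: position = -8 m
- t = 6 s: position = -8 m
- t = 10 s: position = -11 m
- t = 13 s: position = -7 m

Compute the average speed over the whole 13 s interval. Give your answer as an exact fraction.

18/13 m/s

Average speed = (total path length)/(elapsed time); on a piecewise-linear x-t graph the path length is Σ|Δx|.
0–4 s: |Δx| = |-2 − -7| = 5 m
4–5 s: |Δx| = |-8 − -2| = 6 m
5–6 s: |Δx| = |-8 − -8| = 0 m
6–10 s: |Δx| = |-11 − -8| = 3 m
10–13 s: |Δx| = |-7 − -11| = 4 m
Total path = 18 m; average speed = 18/13 = 18/13 m/s.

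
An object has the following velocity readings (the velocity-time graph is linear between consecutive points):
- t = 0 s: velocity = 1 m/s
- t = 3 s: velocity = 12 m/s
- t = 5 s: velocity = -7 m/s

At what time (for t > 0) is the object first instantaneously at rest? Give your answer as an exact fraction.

v changes sign on 3–5 s (from 12 to -7); the graph is linear there, so v = 0 at t = 3 + (-12)·(5 − 3)/(-7 − 12) = 81/19 s.

t = 81/19 s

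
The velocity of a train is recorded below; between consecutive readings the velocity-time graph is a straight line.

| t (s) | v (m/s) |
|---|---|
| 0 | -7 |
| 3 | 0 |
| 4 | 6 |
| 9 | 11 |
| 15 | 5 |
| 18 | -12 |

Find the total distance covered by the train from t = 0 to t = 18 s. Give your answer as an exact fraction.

4043/34 m

Total distance travelled is ∫|v| dt — sum the magnitudes of each area piece.
0–3 s: |½(-7 + 0)(3)| = 10.5 m
3–4 s: |½(0 + 6)(1)| = 3 m
4–9 s: |½(6 + 11)(5)| = 42.5 m
9–15 s: |½(11 + 5)(6)| = 48 m
15–18 s: v = 0 at t = 270/17 s; triangle areas 75/34 + 216/17 = 507/34 m
Total distance = 4043/34 m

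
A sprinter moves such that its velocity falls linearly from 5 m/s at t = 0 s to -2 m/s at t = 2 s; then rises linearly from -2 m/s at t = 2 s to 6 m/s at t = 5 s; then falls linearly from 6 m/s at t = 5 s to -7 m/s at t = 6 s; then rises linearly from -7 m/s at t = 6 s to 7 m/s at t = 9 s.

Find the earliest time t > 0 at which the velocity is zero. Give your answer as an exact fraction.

v changes sign on 0–2 s (from 5 to -2); the graph is linear there, so v = 0 at t = 0 + (-5)·(2 − 0)/(-2 − 5) = 10/7 s.

t = 10/7 s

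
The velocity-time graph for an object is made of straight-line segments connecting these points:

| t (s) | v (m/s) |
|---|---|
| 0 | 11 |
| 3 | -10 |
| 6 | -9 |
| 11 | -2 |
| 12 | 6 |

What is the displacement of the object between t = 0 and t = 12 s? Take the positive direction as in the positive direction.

-52.5 m

Displacement is the signed area under the v-t curve.
0–3 s: ½(11 + -10)(3) = 1.5 m
3–6 s: ½(-10 + -9)(3) = -28.5 m
6–11 s: ½(-9 + -2)(5) = -27.5 m
11–12 s: ½(-2 + 6)(1) = 2 m
Net displacement = -52.5 m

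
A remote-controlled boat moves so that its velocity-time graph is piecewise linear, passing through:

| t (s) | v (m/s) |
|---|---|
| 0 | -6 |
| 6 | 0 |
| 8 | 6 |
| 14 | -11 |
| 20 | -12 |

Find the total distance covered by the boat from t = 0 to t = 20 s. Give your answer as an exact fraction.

Distance (not displacement) is the total path length: add the absolute areas under v-t.
0–6 s: |½(-6 + 0)(6)| = 18 m
6–8 s: |½(0 + 6)(2)| = 6 m
8–14 s: v = 0 at t = 172/17 s; triangle areas 108/17 + 363/17 = 471/17 m
14–20 s: |½(-11 + -12)(6)| = 69 m
Total distance = 2052/17 m

2052/17 m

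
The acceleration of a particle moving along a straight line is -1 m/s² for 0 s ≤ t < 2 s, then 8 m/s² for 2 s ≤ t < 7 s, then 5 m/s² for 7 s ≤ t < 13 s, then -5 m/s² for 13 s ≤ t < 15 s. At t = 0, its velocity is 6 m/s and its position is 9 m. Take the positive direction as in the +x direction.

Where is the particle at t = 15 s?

On each constant-a segment, Δv = aΔt and Δx = v₀Δt + ½aΔt²; chain segment to segment.
0–2 s: v starts 6 m/s; Δx = 6·2 + ½·-1·2² = 10 m; v ends 4 m/s.
2–7 s: v starts 4 m/s; Δx = 4·5 + ½·8·5² = 120 m; v ends 44 m/s.
7–13 s: v starts 44 m/s; Δx = 44·6 + ½·5·6² = 354 m; v ends 74 m/s.
13–15 s: v starts 74 m/s; Δx = 74·2 + ½·-5·2² = 138 m; v ends 64 m/s.
x(15) = 9 + Σ Δx = 631 m.

631 m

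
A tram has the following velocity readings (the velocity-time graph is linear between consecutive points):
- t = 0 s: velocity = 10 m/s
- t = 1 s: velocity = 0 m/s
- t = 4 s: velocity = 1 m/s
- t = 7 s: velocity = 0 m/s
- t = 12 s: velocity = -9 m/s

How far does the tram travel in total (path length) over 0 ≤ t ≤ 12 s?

30.5 m

Total distance travelled is ∫|v| dt — sum the magnitudes of each area piece.
0–1 s: |½(10 + 0)(1)| = 5 m
1–4 s: |½(0 + 1)(3)| = 1.5 m
4–7 s: |½(1 + 0)(3)| = 1.5 m
7–12 s: |½(0 + -9)(5)| = 22.5 m
Total distance = 30.5 m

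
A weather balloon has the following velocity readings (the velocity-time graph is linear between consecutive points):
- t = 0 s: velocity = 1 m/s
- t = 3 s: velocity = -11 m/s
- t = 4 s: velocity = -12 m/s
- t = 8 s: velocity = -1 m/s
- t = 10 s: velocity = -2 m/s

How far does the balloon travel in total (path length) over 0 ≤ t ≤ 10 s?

Distance (not displacement) is the total path length: add the absolute areas under v-t.
0–3 s: v = 0 at t = 0.25 s; triangle areas 0.125 + 15.125 = 15.25 m
3–4 s: |½(-11 + -12)(1)| = 11.5 m
4–8 s: |½(-12 + -1)(4)| = 26 m
8–10 s: |½(-1 + -2)(2)| = 3 m
Total distance = 55.75 m

55.75 m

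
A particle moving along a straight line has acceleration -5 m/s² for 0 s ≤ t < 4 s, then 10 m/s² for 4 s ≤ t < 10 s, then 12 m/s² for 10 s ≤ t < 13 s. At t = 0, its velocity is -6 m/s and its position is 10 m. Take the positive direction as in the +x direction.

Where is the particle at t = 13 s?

On each constant-a segment, Δv = aΔt and Δx = v₀Δt + ½aΔt²; chain segment to segment.
0–4 s: v starts -6 m/s; Δx = -6·4 + ½·-5·4² = -64 m; v ends -26 m/s.
4–10 s: v starts -26 m/s; Δx = -26·6 + ½·10·6² = 24 m; v ends 34 m/s.
10–13 s: v starts 34 m/s; Δx = 34·3 + ½·12·3² = 156 m; v ends 70 m/s.
x(13) = 10 + Σ Δx = 126 m.

126 m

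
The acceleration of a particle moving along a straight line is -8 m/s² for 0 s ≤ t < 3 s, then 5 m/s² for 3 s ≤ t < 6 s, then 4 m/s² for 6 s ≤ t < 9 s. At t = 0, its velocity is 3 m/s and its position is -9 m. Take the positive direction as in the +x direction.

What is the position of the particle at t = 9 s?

-76.5 m

On each constant-a segment, Δv = aΔt and Δx = v₀Δt + ½aΔt²; chain segment to segment.
0–3 s: v starts 3 m/s; Δx = 3·3 + ½·-8·3² = -27 m; v ends -21 m/s.
3–6 s: v starts -21 m/s; Δx = -21·3 + ½·5·3² = -40.5 m; v ends -6 m/s.
6–9 s: v starts -6 m/s; Δx = -6·3 + ½·4·3² = 0 m; v ends 6 m/s.
x(9) = -9 + Σ Δx = -76.5 m.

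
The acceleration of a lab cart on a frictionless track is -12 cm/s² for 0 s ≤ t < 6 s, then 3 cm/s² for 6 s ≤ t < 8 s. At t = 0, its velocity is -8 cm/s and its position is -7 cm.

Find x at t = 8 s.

On each constant-a segment, Δv = aΔt and Δx = v₀Δt + ½aΔt²; chain segment to segment.
0–6 s: v starts -8 cm/s; Δx = -8·6 + ½·-12·6² = -264 cm; v ends -80 cm/s.
6–8 s: v starts -80 cm/s; Δx = -80·2 + ½·3·2² = -154 cm; v ends -74 cm/s.
x(8) = -7 + Σ Δx = -425 cm.

-425 cm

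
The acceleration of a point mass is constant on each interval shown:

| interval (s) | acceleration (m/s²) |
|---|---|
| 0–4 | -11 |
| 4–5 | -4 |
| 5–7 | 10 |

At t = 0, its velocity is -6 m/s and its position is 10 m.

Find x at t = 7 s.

On each constant-a segment, Δv = aΔt and Δx = v₀Δt + ½aΔt²; chain segment to segment.
0–4 s: v starts -6 m/s; Δx = -6·4 + ½·-11·4² = -112 m; v ends -50 m/s.
4–5 s: v starts -50 m/s; Δx = -50·1 + ½·-4·1² = -52 m; v ends -54 m/s.
5–7 s: v starts -54 m/s; Δx = -54·2 + ½·10·2² = -88 m; v ends -34 m/s.
x(7) = 10 + Σ Δx = -242 m.

-242 m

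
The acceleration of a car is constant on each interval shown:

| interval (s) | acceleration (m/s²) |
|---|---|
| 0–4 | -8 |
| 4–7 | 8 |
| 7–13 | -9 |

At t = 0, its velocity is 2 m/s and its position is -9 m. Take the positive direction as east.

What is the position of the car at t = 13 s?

-317 m

On each constant-a segment, Δv = aΔt and Δx = v₀Δt + ½aΔt²; chain segment to segment.
0–4 s: v starts 2 m/s; Δx = 2·4 + ½·-8·4² = -56 m; v ends -30 m/s.
4–7 s: v starts -30 m/s; Δx = -30·3 + ½·8·3² = -54 m; v ends -6 m/s.
7–13 s: v starts -6 m/s; Δx = -6·6 + ½·-9·6² = -198 m; v ends -60 m/s.
x(13) = -9 + Σ Δx = -317 m.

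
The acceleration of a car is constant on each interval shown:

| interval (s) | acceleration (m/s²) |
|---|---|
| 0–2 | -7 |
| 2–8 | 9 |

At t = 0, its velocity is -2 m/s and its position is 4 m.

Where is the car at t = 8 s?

52 m

On each constant-a segment, Δv = aΔt and Δx = v₀Δt + ½aΔt²; chain segment to segment.
0–2 s: v starts -2 m/s; Δx = -2·2 + ½·-7·2² = -18 m; v ends -16 m/s.
2–8 s: v starts -16 m/s; Δx = -16·6 + ½·9·6² = 66 m; v ends 38 m/s.
x(8) = 4 + Σ Δx = 52 m.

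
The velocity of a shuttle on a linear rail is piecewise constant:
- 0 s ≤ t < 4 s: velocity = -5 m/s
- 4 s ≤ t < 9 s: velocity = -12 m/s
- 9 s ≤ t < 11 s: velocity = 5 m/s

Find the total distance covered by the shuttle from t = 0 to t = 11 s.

Distance (not displacement) is the total path length: add the absolute areas under v-t.
0–4 s: |-5| × 4 = 20 m
4–9 s: |-12| × 5 = 60 m
9–11 s: |5| × 2 = 10 m
Total distance = 90 m

90 m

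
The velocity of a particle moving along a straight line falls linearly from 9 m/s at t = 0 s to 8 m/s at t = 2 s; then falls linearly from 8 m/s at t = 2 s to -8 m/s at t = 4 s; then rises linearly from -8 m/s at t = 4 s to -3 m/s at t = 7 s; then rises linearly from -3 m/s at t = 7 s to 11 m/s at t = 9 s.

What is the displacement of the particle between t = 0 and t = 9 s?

8.5 m

Net displacement equals the area under the velocity-time graph (areas below the axis count negative).
0–2 s: ½(9 + 8)(2) = 17 m
2–4 s: ½(8 + -8)(2) = 0 m
4–7 s: ½(-8 + -3)(3) = -16.5 m
7–9 s: ½(-3 + 11)(2) = 8 m
Net displacement = 8.5 m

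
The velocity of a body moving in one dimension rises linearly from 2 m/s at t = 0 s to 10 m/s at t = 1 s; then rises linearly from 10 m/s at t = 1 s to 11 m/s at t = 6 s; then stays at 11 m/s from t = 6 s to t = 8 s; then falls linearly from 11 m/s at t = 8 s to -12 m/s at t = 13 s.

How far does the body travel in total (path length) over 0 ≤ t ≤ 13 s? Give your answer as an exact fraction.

Total distance travelled is ∫|v| dt — sum the magnitudes of each area piece.
0–1 s: |½(2 + 10)(1)| = 6 m
1–6 s: |½(10 + 11)(5)| = 52.5 m
6–8 s: |11| × 2 = 22 m
8–13 s: v = 0 at t = 239/23 s; triangle areas 605/46 + 360/23 = 1325/46 m
Total distance = 2514/23 m

2514/23 m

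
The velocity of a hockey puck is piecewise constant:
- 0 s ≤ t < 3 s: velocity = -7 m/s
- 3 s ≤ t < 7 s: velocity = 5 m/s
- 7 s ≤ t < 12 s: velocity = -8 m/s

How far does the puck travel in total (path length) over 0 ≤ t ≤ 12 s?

Distance (not displacement) is the total path length: add the absolute areas under v-t.
0–3 s: |-7| × 3 = 21 m
3–7 s: |5| × 4 = 20 m
7–12 s: |-8| × 5 = 40 m
Total distance = 81 m

81 m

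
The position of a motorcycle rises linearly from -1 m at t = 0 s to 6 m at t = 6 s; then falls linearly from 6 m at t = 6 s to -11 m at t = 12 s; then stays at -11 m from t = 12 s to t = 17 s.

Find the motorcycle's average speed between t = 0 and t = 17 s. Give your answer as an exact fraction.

24/17 m/s

Average speed = (total path length)/(elapsed time); on a piecewise-linear x-t graph the path length is Σ|Δx|.
0–6 s: |Δx| = |6 − -1| = 7 m
6–12 s: |Δx| = |-11 − 6| = 17 m
12–17 s: |Δx| = |-11 − -11| = 0 m
Total path = 24 m; average speed = 24/17 = 24/17 m/s.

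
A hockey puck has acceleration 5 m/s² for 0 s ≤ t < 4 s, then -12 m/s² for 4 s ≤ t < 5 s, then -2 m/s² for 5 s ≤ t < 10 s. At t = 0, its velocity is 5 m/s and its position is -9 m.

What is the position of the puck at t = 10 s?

On each constant-a segment, Δv = aΔt and Δx = v₀Δt + ½aΔt²; chain segment to segment.
0–4 s: v starts 5 m/s; Δx = 5·4 + ½·5·4² = 60 m; v ends 25 m/s.
4–5 s: v starts 25 m/s; Δx = 25·1 + ½·-12·1² = 19 m; v ends 13 m/s.
5–10 s: v starts 13 m/s; Δx = 13·5 + ½·-2·5² = 40 m; v ends 3 m/s.
x(10) = -9 + Σ Δx = 110 m.

110 m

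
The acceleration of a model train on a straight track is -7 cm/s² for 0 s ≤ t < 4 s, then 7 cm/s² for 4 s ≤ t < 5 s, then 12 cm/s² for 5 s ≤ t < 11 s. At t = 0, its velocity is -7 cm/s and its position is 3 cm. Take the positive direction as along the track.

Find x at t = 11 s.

-64.5 cm

On each constant-a segment, Δv = aΔt and Δx = v₀Δt + ½aΔt²; chain segment to segment.
0–4 s: v starts -7 cm/s; Δx = -7·4 + ½·-7·4² = -84 cm; v ends -35 cm/s.
4–5 s: v starts -35 cm/s; Δx = -35·1 + ½·7·1² = -31.5 cm; v ends -28 cm/s.
5–11 s: v starts -28 cm/s; Δx = -28·6 + ½·12·6² = 48 cm; v ends 44 cm/s.
x(11) = 3 + Σ Δx = -64.5 cm.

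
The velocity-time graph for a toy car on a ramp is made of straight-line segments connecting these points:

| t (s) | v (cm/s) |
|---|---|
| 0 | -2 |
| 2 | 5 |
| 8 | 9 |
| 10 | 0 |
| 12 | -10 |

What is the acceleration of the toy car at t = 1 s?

3.5 cm/s²

Acceleration is the slope of the v-t graph on 0–2 s: (5 − -2)/(2 − 0) = 3.5 cm/s².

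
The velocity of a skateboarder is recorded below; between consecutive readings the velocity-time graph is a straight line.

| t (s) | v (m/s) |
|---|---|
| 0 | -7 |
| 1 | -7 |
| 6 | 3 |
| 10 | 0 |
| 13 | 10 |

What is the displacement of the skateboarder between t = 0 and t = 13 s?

4 m

Net displacement equals the area under the velocity-time graph (areas below the axis count negative).
0–1 s: -7 × 1 = -7 m
1–6 s: ½(-7 + 3)(5) = -10 m
6–10 s: ½(3 + 0)(4) = 6 m
10–13 s: ½(0 + 10)(3) = 15 m
Net displacement = 4 m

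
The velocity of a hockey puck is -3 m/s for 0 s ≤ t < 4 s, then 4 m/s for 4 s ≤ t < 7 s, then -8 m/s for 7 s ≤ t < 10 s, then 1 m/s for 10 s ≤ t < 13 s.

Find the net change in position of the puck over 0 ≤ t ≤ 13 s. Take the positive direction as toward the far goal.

-21 m

Net displacement equals the area under the velocity-time graph (areas below the axis count negative).
0–4 s: -3 × 4 = -12 m
4–7 s: 4 × 3 = 12 m
7–10 s: -8 × 3 = -24 m
10–13 s: 1 × 3 = 3 m
Net displacement = -21 m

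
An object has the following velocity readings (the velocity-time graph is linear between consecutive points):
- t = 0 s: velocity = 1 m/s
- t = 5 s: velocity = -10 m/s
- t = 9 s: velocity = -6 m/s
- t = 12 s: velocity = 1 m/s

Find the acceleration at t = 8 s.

Acceleration is the slope of the v-t graph on 5–9 s: (-6 − -10)/(9 − 5) = 1 m/s².

1 m/s²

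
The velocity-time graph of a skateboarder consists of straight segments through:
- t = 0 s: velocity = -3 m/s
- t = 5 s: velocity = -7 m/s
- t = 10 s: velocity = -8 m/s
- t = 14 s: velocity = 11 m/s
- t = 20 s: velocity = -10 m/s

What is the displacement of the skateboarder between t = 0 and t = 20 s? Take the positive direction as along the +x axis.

-53.5 m

Displacement is the signed area under the v-t curve.
0–5 s: ½(-3 + -7)(5) = -25 m
5–10 s: ½(-7 + -8)(5) = -37.5 m
10–14 s: ½(-8 + 11)(4) = 6 m
14–20 s: ½(11 + -10)(6) = 3 m
Net displacement = -53.5 m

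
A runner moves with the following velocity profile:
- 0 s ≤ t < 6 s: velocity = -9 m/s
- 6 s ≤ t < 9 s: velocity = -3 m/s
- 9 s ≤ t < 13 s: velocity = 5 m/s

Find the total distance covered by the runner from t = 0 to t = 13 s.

83 m

Total distance travelled is ∫|v| dt — sum the magnitudes of each area piece.
0–6 s: |-9| × 6 = 54 m
6–9 s: |-3| × 3 = 9 m
9–13 s: |5| × 4 = 20 m
Total distance = 83 m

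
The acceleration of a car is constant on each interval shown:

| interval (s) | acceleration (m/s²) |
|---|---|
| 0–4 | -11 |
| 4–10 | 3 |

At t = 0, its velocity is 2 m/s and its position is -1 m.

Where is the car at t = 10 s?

-279 m

On each constant-a segment, Δv = aΔt and Δx = v₀Δt + ½aΔt²; chain segment to segment.
0–4 s: v starts 2 m/s; Δx = 2·4 + ½·-11·4² = -80 m; v ends -42 m/s.
4–10 s: v starts -42 m/s; Δx = -42·6 + ½·3·6² = -198 m; v ends -24 m/s.
x(10) = -1 + Σ Δx = -279 m.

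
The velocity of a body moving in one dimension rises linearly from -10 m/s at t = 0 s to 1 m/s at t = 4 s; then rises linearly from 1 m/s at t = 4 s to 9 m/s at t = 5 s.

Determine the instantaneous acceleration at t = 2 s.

Acceleration is the slope of the v-t graph on 0–4 s: (1 − -10)/(4 − 0) = 2.75 m/s².

2.75 m/s²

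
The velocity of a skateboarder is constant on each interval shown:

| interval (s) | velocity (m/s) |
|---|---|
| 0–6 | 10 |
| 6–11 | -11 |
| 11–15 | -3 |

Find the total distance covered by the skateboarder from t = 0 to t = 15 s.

127 m

Distance (not displacement) is the total path length: add the absolute areas under v-t.
0–6 s: |10| × 6 = 60 m
6–11 s: |-11| × 5 = 55 m
11–15 s: |-3| × 4 = 12 m
Total distance = 127 m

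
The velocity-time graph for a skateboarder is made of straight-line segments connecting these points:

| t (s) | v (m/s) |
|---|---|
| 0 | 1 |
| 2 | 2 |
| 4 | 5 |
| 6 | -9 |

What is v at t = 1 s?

On 0–2 s the graph is linear from 1 to 2 m/s: v(1) = 1 + (2 − 1)·(1 − 0)/(2 − 0) = 1.5 m/s.

1.5 m/s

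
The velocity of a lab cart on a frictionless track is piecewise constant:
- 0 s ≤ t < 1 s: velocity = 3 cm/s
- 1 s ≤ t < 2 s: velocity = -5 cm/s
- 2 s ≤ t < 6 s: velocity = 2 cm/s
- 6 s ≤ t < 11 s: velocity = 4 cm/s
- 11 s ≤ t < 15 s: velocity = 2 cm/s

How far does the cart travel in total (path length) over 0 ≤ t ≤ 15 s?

Total distance travelled is ∫|v| dt — sum the magnitudes of each area piece.
0–1 s: |3| × 1 = 3 cm
1–2 s: |-5| × 1 = 5 cm
2–6 s: |2| × 4 = 8 cm
6–11 s: |4| × 5 = 20 cm
11–15 s: |2| × 4 = 8 cm
Total distance = 44 cm

44 cm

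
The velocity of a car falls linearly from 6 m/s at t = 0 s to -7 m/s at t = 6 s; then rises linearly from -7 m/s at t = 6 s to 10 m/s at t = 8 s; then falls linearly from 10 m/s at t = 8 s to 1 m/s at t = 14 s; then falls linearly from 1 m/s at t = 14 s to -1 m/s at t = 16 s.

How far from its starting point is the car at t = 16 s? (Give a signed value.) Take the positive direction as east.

Net displacement equals the area under the velocity-time graph (areas below the axis count negative).
0–6 s: ½(6 + -7)(6) = -3 m
6–8 s: ½(-7 + 10)(2) = 3 m
8–14 s: ½(10 + 1)(6) = 33 m
14–16 s: ½(1 + -1)(2) = 0 m
Net displacement = 33 m

33 m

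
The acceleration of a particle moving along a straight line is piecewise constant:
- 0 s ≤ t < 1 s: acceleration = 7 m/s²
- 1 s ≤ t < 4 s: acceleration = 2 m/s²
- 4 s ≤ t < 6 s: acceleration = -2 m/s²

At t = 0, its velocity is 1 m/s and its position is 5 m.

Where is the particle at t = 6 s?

66.5 m

On each constant-a segment, Δv = aΔt and Δx = v₀Δt + ½aΔt²; chain segment to segment.
0–1 s: v starts 1 m/s; Δx = 1·1 + ½·7·1² = 4.5 m; v ends 8 m/s.
1–4 s: v starts 8 m/s; Δx = 8·3 + ½·2·3² = 33 m; v ends 14 m/s.
4–6 s: v starts 14 m/s; Δx = 14·2 + ½·-2·2² = 24 m; v ends 10 m/s.
x(6) = 5 + Σ Δx = 66.5 m.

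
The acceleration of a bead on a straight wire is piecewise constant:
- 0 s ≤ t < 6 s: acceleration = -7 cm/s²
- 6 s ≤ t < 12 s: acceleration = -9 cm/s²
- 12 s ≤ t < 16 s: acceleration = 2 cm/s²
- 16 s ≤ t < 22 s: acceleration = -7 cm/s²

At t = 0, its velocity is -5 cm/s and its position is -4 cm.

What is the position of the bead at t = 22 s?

-1676 cm

On each constant-a segment, Δv = aΔt and Δx = v₀Δt + ½aΔt²; chain segment to segment.
0–6 s: v starts -5 cm/s; Δx = -5·6 + ½·-7·6² = -156 cm; v ends -47 cm/s.
6–12 s: v starts -47 cm/s; Δx = -47·6 + ½·-9·6² = -444 cm; v ends -101 cm/s.
12–16 s: v starts -101 cm/s; Δx = -101·4 + ½·2·4² = -388 cm; v ends -93 cm/s.
16–22 s: v starts -93 cm/s; Δx = -93·6 + ½·-7·6² = -684 cm; v ends -135 cm/s.
x(22) = -4 + Σ Δx = -1676 cm.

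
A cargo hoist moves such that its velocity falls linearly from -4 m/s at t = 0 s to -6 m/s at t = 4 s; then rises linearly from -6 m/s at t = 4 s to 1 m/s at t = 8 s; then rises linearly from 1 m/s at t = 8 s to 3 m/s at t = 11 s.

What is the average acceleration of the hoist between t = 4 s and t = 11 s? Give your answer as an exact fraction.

9/7 m/s²

Average acceleration = Δv/Δt = (3 − -6)/(11 − 4) = 9/7 m/s².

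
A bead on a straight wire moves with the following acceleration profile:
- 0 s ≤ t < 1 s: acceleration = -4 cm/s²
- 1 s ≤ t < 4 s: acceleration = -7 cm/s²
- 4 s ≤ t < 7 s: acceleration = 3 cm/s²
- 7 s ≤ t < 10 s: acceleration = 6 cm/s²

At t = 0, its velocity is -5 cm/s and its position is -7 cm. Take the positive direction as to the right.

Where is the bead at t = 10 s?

On each constant-a segment, Δv = aΔt and Δx = v₀Δt + ½aΔt²; chain segment to segment.
0–1 s: v starts -5 cm/s; Δx = -5·1 + ½·-4·1² = -7 cm; v ends -9 cm/s.
1–4 s: v starts -9 cm/s; Δx = -9·3 + ½·-7·3² = -58.5 cm; v ends -30 cm/s.
4–7 s: v starts -30 cm/s; Δx = -30·3 + ½·3·3² = -76.5 cm; v ends -21 cm/s.
7–10 s: v starts -21 cm/s; Δx = -21·3 + ½·6·3² = -36 cm; v ends -3 cm/s.
x(10) = -7 + Σ Δx = -185 cm.

-185 cm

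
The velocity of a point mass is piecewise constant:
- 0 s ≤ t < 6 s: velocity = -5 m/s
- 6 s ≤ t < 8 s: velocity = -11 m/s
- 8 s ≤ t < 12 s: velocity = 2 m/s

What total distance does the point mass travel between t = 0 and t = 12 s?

60 m

Total distance travelled is ∫|v| dt — sum the magnitudes of each area piece.
0–6 s: |-5| × 6 = 30 m
6–8 s: |-11| × 2 = 22 m
8–12 s: |2| × 4 = 8 m
Total distance = 60 m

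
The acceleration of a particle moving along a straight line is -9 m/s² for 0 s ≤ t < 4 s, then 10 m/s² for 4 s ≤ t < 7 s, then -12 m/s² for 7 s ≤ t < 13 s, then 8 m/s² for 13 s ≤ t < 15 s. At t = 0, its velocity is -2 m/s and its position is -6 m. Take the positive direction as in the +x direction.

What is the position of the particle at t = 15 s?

On each constant-a segment, Δv = aΔt and Δx = v₀Δt + ½aΔt²; chain segment to segment.
0–4 s: v starts -2 m/s; Δx = -2·4 + ½·-9·4² = -80 m; v ends -38 m/s.
4–7 s: v starts -38 m/s; Δx = -38·3 + ½·10·3² = -69 m; v ends -8 m/s.
7–13 s: v starts -8 m/s; Δx = -8·6 + ½·-12·6² = -264 m; v ends -80 m/s.
13–15 s: v starts -80 m/s; Δx = -80·2 + ½·8·2² = -144 m; v ends -64 m/s.
x(15) = -6 + Σ Δx = -563 m.

-563 m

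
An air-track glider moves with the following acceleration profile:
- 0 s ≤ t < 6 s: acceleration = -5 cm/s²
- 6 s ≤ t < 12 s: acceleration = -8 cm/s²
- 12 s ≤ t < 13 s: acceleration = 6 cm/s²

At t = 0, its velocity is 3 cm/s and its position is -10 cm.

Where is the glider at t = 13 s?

-460 cm

On each constant-a segment, Δv = aΔt and Δx = v₀Δt + ½aΔt²; chain segment to segment.
0–6 s: v starts 3 cm/s; Δx = 3·6 + ½·-5·6² = -72 cm; v ends -27 cm/s.
6–12 s: v starts -27 cm/s; Δx = -27·6 + ½·-8·6² = -306 cm; v ends -75 cm/s.
12–13 s: v starts -75 cm/s; Δx = -75·1 + ½·6·1² = -72 cm; v ends -69 cm/s.
x(13) = -10 + Σ Δx = -460 cm.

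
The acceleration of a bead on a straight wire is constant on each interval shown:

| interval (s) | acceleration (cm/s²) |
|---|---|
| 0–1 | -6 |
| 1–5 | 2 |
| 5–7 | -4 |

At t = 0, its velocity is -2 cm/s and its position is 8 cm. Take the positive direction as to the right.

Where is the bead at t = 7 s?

On each constant-a segment, Δv = aΔt and Δx = v₀Δt + ½aΔt²; chain segment to segment.
0–1 s: v starts -2 cm/s; Δx = -2·1 + ½·-6·1² = -5 cm; v ends -8 cm/s.
1–5 s: v starts -8 cm/s; Δx = -8·4 + ½·2·4² = -16 cm; v ends 0 cm/s.
5–7 s: v starts 0 cm/s; Δx = 0·2 + ½·-4·2² = -8 cm; v ends -8 cm/s.
x(7) = 8 + Σ Δx = -21 cm.

-21 cm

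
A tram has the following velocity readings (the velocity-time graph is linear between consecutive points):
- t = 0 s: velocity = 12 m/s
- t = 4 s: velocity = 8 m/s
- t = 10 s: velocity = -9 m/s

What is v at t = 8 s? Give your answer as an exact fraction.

On 4–10 s the graph is linear from 8 to -9 m/s: v(8) = 8 + (-9 − 8)·(8 − 4)/(10 − 4) = -10/3 m/s.

-10/3 m/s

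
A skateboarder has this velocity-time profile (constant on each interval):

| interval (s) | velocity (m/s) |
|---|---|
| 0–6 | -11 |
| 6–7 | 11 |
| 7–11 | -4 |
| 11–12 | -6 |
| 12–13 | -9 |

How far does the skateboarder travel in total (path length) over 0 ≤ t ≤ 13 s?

Distance (not displacement) is the total path length: add the absolute areas under v-t.
0–6 s: |-11| × 6 = 66 m
6–7 s: |11| × 1 = 11 m
7–11 s: |-4| × 4 = 16 m
11–12 s: |-6| × 1 = 6 m
12–13 s: |-9| × 1 = 9 m
Total distance = 108 m

108 m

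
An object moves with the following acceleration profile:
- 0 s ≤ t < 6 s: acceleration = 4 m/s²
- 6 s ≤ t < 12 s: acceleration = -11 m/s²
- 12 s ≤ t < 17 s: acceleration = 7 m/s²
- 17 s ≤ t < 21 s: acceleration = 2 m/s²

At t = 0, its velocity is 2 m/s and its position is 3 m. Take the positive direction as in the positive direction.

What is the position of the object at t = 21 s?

-71.5 m

On each constant-a segment, Δv = aΔt and Δx = v₀Δt + ½aΔt²; chain segment to segment.
0–6 s: v starts 2 m/s; Δx = 2·6 + ½·4·6² = 84 m; v ends 26 m/s.
6–12 s: v starts 26 m/s; Δx = 26·6 + ½·-11·6² = -42 m; v ends -40 m/s.
12–17 s: v starts -40 m/s; Δx = -40·5 + ½·7·5² = -112.5 m; v ends -5 m/s.
17–21 s: v starts -5 m/s; Δx = -5·4 + ½·2·4² = -4 m; v ends 3 m/s.
x(21) = 3 + Σ Δx = -71.5 m.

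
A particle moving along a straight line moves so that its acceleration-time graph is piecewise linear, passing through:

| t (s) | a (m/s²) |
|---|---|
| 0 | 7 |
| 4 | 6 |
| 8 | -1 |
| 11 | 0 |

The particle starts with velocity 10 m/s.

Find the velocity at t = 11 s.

44.5 m/s

Δv equals the area under the a-t graph; then v = v₀ + Δv.
0–4 s: ½(7 + 6)(4) = 26 m/s
4–8 s: ½(6 + -1)(4) = 10 m/s
8–11 s: ½(-1 + 0)(3) = -1.5 m/s
Δv = 34.5 m/s, so v(11) = 10 + (34.5) = 44.5 m/s.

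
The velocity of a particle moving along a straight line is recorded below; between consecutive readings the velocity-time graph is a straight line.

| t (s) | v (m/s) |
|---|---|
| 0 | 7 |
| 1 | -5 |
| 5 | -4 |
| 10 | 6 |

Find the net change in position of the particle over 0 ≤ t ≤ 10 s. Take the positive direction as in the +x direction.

Displacement is the signed area under the v-t curve.
0–1 s: ½(7 + -5)(1) = 1 m
1–5 s: ½(-5 + -4)(4) = -18 m
5–10 s: ½(-4 + 6)(5) = 5 m
Net displacement = -12 m

-12 m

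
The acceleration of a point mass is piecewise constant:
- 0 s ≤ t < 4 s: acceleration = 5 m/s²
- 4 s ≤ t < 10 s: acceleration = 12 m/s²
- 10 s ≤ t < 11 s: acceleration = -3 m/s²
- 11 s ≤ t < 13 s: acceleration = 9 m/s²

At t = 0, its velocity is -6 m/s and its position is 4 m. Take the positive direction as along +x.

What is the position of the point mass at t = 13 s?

On each constant-a segment, Δv = aΔt and Δx = v₀Δt + ½aΔt²; chain segment to segment.
0–4 s: v starts -6 m/s; Δx = -6·4 + ½·5·4² = 16 m; v ends 14 m/s.
4–10 s: v starts 14 m/s; Δx = 14·6 + ½·12·6² = 300 m; v ends 86 m/s.
10–11 s: v starts 86 m/s; Δx = 86·1 + ½·-3·1² = 84.5 m; v ends 83 m/s.
11–13 s: v starts 83 m/s; Δx = 83·2 + ½·9·2² = 184 m; v ends 101 m/s.
x(13) = 4 + Σ Δx = 588.5 m.

588.5 m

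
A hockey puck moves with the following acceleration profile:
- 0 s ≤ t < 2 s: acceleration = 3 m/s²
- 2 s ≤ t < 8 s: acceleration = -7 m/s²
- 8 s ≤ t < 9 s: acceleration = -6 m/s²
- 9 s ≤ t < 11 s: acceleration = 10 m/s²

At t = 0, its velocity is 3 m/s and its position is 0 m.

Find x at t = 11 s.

On each constant-a segment, Δv = aΔt and Δx = v₀Δt + ½aΔt²; chain segment to segment.
0–2 s: v starts 3 m/s; Δx = 3·2 + ½·3·2² = 12 m; v ends 9 m/s.
2–8 s: v starts 9 m/s; Δx = 9·6 + ½·-7·6² = -72 m; v ends -33 m/s.
8–9 s: v starts -33 m/s; Δx = -33·1 + ½·-6·1² = -36 m; v ends -39 m/s.
9–11 s: v starts -39 m/s; Δx = -39·2 + ½·10·2² = -58 m; v ends -19 m/s.
x(11) = 0 + Σ Δx = -154 m.

-154 m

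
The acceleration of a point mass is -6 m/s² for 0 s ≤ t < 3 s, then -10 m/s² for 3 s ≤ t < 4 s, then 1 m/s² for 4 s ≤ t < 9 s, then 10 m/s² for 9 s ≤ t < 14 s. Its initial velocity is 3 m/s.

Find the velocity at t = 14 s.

Δv equals the area under the a-t graph; then v = v₀ + Δv.
0–3 s: -6 × 3 = -18 m/s
3–4 s: -10 × 1 = -10 m/s
4–9 s: 1 × 5 = 5 m/s
9–14 s: 10 × 5 = 50 m/s
Δv = 27 m/s, so v(14) = 3 + (27) = 30 m/s.

30 m/s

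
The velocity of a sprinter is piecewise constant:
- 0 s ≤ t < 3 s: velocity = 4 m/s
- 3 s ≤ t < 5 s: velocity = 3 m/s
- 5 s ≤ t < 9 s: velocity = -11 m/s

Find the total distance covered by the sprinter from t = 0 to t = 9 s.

62 m

Distance (not displacement) is the total path length: add the absolute areas under v-t.
0–3 s: |4| × 3 = 12 m
3–5 s: |3| × 2 = 6 m
5–9 s: |-11| × 4 = 44 m
Total distance = 62 m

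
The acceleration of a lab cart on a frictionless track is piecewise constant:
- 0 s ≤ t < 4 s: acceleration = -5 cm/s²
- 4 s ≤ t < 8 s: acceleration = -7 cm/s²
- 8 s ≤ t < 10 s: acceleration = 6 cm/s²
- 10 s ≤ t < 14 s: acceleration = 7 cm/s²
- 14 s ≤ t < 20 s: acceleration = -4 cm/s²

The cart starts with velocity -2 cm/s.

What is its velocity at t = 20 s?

-34 cm/s

Δv equals the area under the a-t graph; then v = v₀ + Δv.
0–4 s: -5 × 4 = -20 cm/s
4–8 s: -7 × 4 = -28 cm/s
8–10 s: 6 × 2 = 12 cm/s
10–14 s: 7 × 4 = 28 cm/s
14–20 s: -4 × 6 = -24 cm/s
Δv = -32 cm/s, so v(20) = -2 + (-32) = -34 cm/s.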